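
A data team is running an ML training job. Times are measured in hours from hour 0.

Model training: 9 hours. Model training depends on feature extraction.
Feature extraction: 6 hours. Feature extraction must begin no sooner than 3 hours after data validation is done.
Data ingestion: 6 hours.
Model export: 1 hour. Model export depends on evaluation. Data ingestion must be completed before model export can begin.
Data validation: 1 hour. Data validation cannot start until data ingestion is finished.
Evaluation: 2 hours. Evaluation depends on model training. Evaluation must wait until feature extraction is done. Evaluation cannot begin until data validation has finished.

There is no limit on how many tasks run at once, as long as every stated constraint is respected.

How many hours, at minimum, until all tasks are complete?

28

Data ingestion can start immediately at hour 0; it finishes at hour 6.
Data validation waits on data ingestion (finishes hour 6), so it starts at hour 6 and finishes at 6 + 1 = hour 7.
After data validation (finishes hour 7, plus 3-hour gap → hour 10), feature extraction can start at hour 10 and finishes at hour 16.
Model training waits on feature extraction (finishes hour 16), so it starts at hour 16 and finishes at 16 + 9 = hour 25.
Evaluation needs all of model training (finishes hour 25); feature extraction (finishes hour 16); data validation (finishes hour 7). That puts its earliest start at hour 25; it finishes at 25 + 2 = hour 27.
Model export needs all of evaluation (finishes hour 27); data ingestion (finishes hour 6). That puts its earliest start at hour 27; it finishes at 27 + 1 = hour 28.
All tasks are finished once the last one completes. Finish times: Data ingestion at 6, Data validation at 7, Feature extraction at 16, Model training at 25, Evaluation at 27, Model export at 28. The latest is hour 28.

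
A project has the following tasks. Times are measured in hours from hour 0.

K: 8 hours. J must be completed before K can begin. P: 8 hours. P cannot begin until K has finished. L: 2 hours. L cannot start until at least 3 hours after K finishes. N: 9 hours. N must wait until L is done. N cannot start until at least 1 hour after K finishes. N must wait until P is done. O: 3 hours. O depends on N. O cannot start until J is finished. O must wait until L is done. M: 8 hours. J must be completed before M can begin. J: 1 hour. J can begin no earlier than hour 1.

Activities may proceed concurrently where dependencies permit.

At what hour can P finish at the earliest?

18

After its own release at hour 1, J can start at hour 1 and finishes at hour 2.
K cannot begin until J (finishes hour 2). It runs from hour 2 to 2 + 8 = hour 10.
After K (finishes hour 10), P can start at hour 10 and finishes at hour 18.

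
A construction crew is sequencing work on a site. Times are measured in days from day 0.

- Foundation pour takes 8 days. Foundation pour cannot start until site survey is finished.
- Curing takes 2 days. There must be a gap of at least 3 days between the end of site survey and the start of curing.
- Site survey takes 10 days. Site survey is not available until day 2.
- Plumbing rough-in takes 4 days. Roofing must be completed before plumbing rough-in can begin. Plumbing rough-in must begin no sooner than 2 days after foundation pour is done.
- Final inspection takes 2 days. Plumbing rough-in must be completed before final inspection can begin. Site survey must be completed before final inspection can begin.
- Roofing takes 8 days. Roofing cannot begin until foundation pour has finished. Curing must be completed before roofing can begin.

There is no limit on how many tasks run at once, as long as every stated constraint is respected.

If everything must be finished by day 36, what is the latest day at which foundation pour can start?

14

Final inspection must finish by day 36; it takes 2 days, so it must start by 36 − 2 = day 34.
Plumbing rough-in has to be done before final inspection (must start by day 34). That means finishing by day 34, i.e. starting by 34 − 4 = day 30.
Roofing feeds into plumbing rough-in (must start by day 30); so roofing must finish by day 30 and therefore start by day 22.
Foundation pour has several dependents: roofing (must start by day 22); plumbing rough-in (must start by day 30, minus 2-day gap → day 28). The earliest of those limits is day 22, so foundation pour must start by 22 − 8 = day 14.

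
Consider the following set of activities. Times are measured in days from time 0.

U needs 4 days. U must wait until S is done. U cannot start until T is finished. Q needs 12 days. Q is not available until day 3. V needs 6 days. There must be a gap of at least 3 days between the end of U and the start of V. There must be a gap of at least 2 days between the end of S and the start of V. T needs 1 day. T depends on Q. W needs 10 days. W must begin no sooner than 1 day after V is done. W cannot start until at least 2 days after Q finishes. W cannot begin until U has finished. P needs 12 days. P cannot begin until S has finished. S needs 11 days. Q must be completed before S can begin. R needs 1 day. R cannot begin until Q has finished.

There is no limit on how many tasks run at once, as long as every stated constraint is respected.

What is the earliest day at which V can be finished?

Q waits on its own release at day 3, so it starts at day 3 and finishes at 3 + 12 = day 15.
T cannot begin until Q (finishes day 15). It runs from day 15 to 15 + 1 = day 16.
S cannot begin until Q (finishes day 15). It runs from day 15 to 15 + 11 = day 26.
U has to wait for S (finishes day 26); T (finishes day 16). The latest of these is day 26, so U runs day 26 to 26 + 4 = day 30.
For V: U (finishes day 30, plus 3-day gap → day 33); S (finishes day 26, plus 2-day gap → day 28). Taking the maximum gives a start of day 33, and it finishes at 33 + 6 = day 39.

39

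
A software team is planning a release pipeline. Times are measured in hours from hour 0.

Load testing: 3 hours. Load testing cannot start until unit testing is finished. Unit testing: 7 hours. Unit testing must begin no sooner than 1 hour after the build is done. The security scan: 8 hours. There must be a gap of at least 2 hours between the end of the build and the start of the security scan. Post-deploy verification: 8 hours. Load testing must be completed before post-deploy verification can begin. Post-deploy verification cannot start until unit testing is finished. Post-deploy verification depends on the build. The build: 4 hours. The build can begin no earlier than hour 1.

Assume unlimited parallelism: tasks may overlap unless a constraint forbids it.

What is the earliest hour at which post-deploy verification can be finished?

24

After its own release at hour 1, the build can start at hour 1 and finishes at hour 5.
After the build (finishes hour 5, plus 1-hour gap → hour 6), unit testing can start at hour 6 and finishes at hour 13.
After unit testing (finishes hour 13), load testing can start at hour 13 and finishes at hour 16.
Post-deploy verification needs all of load testing (finishes hour 16); unit testing (finishes hour 13); the build (finishes hour 5). That puts its earliest start at hour 16; it finishes at 16 + 8 = hour 24.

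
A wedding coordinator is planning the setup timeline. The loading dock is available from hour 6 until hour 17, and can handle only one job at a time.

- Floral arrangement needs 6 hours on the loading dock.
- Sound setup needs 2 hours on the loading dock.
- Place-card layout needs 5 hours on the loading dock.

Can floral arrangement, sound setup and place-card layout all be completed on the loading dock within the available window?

No

The loading dock window is 17 − 6 = 11 hours.
Running back to back, the jobs need 6 + 2 + 5 = 13 hours on the loading dock.
Since 13 > 11, they cannot all fit.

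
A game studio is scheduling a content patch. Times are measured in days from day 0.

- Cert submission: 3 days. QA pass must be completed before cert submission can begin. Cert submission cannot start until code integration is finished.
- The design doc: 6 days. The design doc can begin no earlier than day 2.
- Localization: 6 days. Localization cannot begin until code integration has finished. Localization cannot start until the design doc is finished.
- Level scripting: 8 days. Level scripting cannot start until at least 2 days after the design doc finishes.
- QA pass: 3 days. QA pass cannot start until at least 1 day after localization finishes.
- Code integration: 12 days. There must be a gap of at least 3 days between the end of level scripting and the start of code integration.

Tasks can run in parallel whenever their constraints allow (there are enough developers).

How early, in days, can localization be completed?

The design doc waits on its own release at day 2, so it starts at day 2 and finishes at 2 + 6 = day 8.
After the design doc (finishes day 8, plus 2-day gap → day 10), level scripting can start at day 10 and finishes at day 18.
After level scripting (finishes day 18, plus 3-day gap → day 21), code integration can start at day 21 and finishes at day 33.
Localization needs all of code integration (finishes day 33); the design doc (finishes day 8). That puts its earliest start at day 33; it finishes at 33 + 6 = day 39.

39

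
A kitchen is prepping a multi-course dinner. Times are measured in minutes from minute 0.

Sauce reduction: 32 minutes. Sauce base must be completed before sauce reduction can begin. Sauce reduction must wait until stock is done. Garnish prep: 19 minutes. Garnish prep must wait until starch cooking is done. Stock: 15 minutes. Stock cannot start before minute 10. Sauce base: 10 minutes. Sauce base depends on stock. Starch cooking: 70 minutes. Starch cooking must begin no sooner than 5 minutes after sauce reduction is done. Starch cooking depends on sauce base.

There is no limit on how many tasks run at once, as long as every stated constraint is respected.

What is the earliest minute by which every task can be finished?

Stock waits on its own release at minute 10, so it starts at minute 10 and finishes at 10 + 15 = minute 25.
Sauce base cannot begin until stock (finishes minute 25). It runs from minute 25 to 25 + 10 = minute 35.
Sauce reduction needs all of sauce base (finishes minute 35); stock (finishes minute 25). That puts its earliest start at minute 35; it finishes at 35 + 32 = minute 67.
Starch cooking needs all of sauce reduction (finishes minute 67, plus 5-minute gap → minute 72); sauce base (finishes minute 35). That puts its earliest start at minute 72; it finishes at 72 + 70 = minute 142.
After starch cooking (finishes minute 142), garnish prep can start at minute 142 and finishes at minute 161.
All tasks are finished once the last one completes. Finish times: Stock at 25, Sauce base at 35, Sauce reduction at 67, Starch cooking at 142, Garnish prep at 161. The latest is minute 161.

161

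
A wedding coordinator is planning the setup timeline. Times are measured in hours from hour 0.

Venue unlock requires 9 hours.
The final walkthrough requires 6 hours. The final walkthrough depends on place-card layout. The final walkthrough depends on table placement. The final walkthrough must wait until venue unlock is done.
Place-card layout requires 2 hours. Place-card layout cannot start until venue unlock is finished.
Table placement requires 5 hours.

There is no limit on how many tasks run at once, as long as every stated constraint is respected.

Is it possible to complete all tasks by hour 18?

Table placement has no prerequisites, so it starts at hour 0 and finishes at hour 5.
Venue unlock has no prerequisites, so it starts at hour 0 and finishes at hour 9.
After venue unlock (finishes hour 9), place-card layout can start at hour 9 and finishes at hour 11.
The final walkthrough has to wait for place-card layout (finishes hour 11); table placement (finishes hour 5); venue unlock (finishes hour 9). The latest of these is hour 11, so the final walkthrough runs hour 11 to 11 + 6 = hour 17.
Every task is finished by hour 17, which is no later than the deadline of 18, so the schedule is feasible.

Yes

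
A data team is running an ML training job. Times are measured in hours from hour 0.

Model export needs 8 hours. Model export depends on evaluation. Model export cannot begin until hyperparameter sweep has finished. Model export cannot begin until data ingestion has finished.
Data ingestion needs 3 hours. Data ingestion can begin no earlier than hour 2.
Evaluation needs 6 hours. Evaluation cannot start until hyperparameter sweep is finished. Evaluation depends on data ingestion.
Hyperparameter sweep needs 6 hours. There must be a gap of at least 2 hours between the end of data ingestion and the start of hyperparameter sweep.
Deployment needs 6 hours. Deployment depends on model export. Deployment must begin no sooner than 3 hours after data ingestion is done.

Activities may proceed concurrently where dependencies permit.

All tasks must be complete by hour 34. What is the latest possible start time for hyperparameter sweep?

Deployment has no dependents, so it just needs to finish by hour 34. Starting by 34 − 6 = hour 28 achieves that.
Model export feeds into deployment (must start by hour 28); so model export must finish by hour 28 and therefore start by hour 20.
Evaluation must finish before model export (must start by hour 20). With a 6-hour duration, evaluation must start by 20 − 6 = hour 14.
Hyperparameter sweep feeds evaluation (must start by hour 14); model export (must start by hour 20). Taking the minimum, hyperparameter sweep must finish by hour 14 and start by 14 − 6 = hour 8.

8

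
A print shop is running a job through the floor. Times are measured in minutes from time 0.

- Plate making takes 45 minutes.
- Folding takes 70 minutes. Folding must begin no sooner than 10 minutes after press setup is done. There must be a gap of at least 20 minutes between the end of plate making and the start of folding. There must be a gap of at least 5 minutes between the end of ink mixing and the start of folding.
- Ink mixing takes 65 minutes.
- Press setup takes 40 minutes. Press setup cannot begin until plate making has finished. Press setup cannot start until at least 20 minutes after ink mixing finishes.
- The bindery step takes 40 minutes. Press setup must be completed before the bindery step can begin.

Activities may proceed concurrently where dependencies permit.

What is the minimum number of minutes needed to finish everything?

205

Nothing blocks ink mixing, so it runs from minute 0 to minute 65.
Plate making can start immediately at minute 0; it finishes at minute 45.
Press setup needs all of plate making (finishes minute 45); ink mixing (finishes minute 65, plus 20-minute gap → minute 85). That puts its earliest start at minute 85; it finishes at 85 + 40 = minute 125.
The bindery step waits on press setup (finishes minute 125), so it starts at minute 125 and finishes at 125 + 40 = minute 165.
For folding: press setup (finishes minute 125, plus 10-minute gap → minute 135); plate making (finishes minute 45, plus 20-minute gap → minute 65); ink mixing (finishes minute 65, plus 5-minute gap → minute 70). Taking the maximum gives a start of minute 135, and it finishes at 135 + 70 = minute 205.
All tasks are finished once the last one completes. Finish times: Plate making at 45, Ink mixing at 65, Press setup at 125, Folding at 205, The bindery step at 165. The latest is minute 205.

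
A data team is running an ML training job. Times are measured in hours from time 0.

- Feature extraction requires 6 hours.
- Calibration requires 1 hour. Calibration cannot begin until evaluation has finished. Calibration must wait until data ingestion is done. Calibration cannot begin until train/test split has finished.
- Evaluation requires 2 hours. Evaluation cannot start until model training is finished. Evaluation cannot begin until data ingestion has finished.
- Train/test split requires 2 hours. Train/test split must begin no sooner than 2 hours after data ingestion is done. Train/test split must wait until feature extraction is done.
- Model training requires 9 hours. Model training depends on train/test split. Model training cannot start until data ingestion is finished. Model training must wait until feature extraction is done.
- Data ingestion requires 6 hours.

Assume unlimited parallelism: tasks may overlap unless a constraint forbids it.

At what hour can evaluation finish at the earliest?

21

Feature extraction has no prerequisites, so it starts at hour 0 and finishes at hour 6.
Data ingestion can start immediately at hour 0; it finishes at hour 6.
Train/test split cannot start until data ingestion (finishes hour 6, plus 2-hour gap → hour 8); feature extraction (finishes hour 6). The controlling bound is hour 8, so train/test split finishes at 8 + 2 = hour 10.
Model training has to wait for train/test split (finishes hour 10); data ingestion (finishes hour 6); feature extraction (finishes hour 6). The latest of these is hour 10, so model training runs hour 10 to 10 + 9 = hour 19.
Evaluation needs all of model training (finishes hour 19); data ingestion (finishes hour 6). That puts its earliest start at hour 19; it finishes at 19 + 2 = hour 21.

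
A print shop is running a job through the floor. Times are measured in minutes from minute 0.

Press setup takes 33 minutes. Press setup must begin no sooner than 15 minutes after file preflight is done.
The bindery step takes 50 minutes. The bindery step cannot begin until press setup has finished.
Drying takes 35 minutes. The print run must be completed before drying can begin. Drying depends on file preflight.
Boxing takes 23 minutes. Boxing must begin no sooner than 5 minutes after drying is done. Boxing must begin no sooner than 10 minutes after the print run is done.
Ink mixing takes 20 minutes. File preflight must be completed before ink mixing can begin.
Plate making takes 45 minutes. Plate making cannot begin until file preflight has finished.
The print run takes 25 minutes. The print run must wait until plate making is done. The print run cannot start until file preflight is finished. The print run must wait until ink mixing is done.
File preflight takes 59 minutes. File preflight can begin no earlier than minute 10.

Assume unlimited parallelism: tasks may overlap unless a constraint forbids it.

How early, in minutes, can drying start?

139

After its own release at minute 10, file preflight can start at minute 10 and finishes at minute 69.
Ink mixing waits on file preflight (finishes minute 69), so it starts at minute 69 and finishes at 69 + 20 = minute 89.
Plate making cannot begin until file preflight (finishes minute 69). It runs from minute 69 to 69 + 45 = minute 114.
The print run has to wait for plate making (finishes minute 114); file preflight (finishes minute 69); ink mixing (finishes minute 89). The latest of these is minute 114, so the print run runs minute 114 to 114 + 25 = minute 139.
Drying waits on the print run (finishes minute 139); file preflight (finishes minute 69). The latest of these is minute 139, which is the earliest drying can start.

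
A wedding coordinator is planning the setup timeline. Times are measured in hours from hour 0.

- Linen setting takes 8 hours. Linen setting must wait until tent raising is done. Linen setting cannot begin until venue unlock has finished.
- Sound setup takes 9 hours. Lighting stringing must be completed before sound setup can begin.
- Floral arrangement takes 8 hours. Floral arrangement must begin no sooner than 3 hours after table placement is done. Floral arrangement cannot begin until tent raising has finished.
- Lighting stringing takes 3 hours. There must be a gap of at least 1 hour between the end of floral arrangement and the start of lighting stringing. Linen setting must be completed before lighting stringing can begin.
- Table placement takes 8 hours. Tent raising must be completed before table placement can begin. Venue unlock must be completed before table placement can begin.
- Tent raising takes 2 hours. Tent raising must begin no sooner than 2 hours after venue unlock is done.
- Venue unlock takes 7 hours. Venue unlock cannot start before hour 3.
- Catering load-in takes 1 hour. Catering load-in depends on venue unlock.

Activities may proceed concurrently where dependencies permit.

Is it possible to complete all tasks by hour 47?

Yes

After its own release at hour 3, venue unlock can start at hour 3 and finishes at hour 10.
After venue unlock (finishes hour 10), catering load-in can start at hour 10 and finishes at hour 11.
After venue unlock (finishes hour 10, plus 2-hour gap → hour 12), tent raising can start at hour 12 and finishes at hour 14.
Linen setting cannot start until tent raising (finishes hour 14); venue unlock (finishes hour 10). The controlling bound is hour 14, so linen setting finishes at 14 + 8 = hour 22.
Table placement has to wait for tent raising (finishes hour 14); venue unlock (finishes hour 10). The latest of these is hour 14, so table placement runs hour 14 to 14 + 8 = hour 22.
Floral arrangement has to wait for table placement (finishes hour 22, plus 3-hour gap → hour 25); tent raising (finishes hour 14). The latest of these is hour 25, so floral arrangement runs hour 25 to 25 + 8 = hour 33.
Lighting stringing has to wait for floral arrangement (finishes hour 33, plus 1-hour gap → hour 34); linen setting (finishes hour 22). The latest of these is hour 34, so lighting stringing runs hour 34 to 34 + 3 = hour 37.
Sound setup waits on lighting stringing (finishes hour 37), so it starts at hour 37 and finishes at 37 + 9 = hour 46.
Every task is finished by hour 46, which is no later than the deadline of 47, so the schedule is feasible.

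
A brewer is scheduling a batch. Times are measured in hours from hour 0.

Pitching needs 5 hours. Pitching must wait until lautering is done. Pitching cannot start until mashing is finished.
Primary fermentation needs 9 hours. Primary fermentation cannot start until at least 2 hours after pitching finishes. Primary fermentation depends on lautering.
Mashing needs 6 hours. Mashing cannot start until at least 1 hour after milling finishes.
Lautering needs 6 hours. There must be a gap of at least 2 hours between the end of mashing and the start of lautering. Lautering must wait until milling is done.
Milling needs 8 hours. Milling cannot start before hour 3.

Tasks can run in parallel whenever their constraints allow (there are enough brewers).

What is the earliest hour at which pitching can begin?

26

Milling waits on its own release at hour 3, so it starts at hour 3 and finishes at 3 + 8 = hour 11.
Mashing waits on milling (finishes hour 11, plus 1-hour gap → hour 12), so it starts at hour 12 and finishes at 12 + 6 = hour 18.
Lautering cannot start until mashing (finishes hour 18, plus 2-hour gap → hour 20); milling (finishes hour 11). The controlling bound is hour 20, so lautering finishes at 20 + 6 = hour 26.
Pitching waits on lautering (finishes hour 26); mashing (finishes hour 18). The latest of these is hour 26, which is the earliest pitching can start.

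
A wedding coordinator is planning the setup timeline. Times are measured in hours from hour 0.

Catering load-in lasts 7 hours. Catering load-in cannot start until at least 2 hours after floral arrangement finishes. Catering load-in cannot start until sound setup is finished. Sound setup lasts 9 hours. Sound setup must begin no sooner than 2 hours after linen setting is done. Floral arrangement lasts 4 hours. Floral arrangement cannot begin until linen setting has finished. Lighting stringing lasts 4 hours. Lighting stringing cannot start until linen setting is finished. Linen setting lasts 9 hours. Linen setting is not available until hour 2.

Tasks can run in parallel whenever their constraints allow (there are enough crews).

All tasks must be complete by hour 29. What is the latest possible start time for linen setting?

2

To finish by hour 29, catering load-in (duration 7) must start no later than hour 22.
Floral arrangement feeds into catering load-in (must start by hour 22, minus 2-hour gap → hour 20); so floral arrangement must finish by hour 20 and therefore start by hour 16.
Nothing follows lighting stringing; the deadline of hour 29 is its only limit. It must start by 29 − 4 = hour 25.
Sound setup has to be done before catering load-in (must start by hour 22). That means finishing by hour 22, i.e. starting by 22 − 9 = hour 13.
Linen setting feeds floral arrangement (must start by hour 16); lighting stringing (must start by hour 25); sound setup (must start by hour 13, minus 2-hour gap → hour 11). Taking the minimum, linen setting must finish by hour 11 and start by 11 − 9 = hour 2.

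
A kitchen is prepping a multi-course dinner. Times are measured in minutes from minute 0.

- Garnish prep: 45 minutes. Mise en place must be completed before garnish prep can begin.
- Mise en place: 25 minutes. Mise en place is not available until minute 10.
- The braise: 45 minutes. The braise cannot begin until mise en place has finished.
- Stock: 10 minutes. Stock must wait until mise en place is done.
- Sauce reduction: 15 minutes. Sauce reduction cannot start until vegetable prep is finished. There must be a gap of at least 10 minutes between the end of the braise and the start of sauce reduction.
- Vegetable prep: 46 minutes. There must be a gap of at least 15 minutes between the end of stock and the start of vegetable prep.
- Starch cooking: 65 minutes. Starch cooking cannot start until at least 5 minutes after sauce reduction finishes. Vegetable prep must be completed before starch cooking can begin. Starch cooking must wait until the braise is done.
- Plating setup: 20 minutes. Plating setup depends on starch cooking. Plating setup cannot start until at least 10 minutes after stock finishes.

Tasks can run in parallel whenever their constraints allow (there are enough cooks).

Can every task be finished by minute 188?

After its own release at minute 10, mise en place can start at minute 10 and finishes at minute 35.
Garnish prep waits on mise en place (finishes minute 35), so it starts at minute 35 and finishes at 35 + 45 = minute 80.
The braise cannot begin until mise en place (finishes minute 35). It runs from minute 35 to 35 + 45 = minute 80.
After mise en place (finishes minute 35), stock can start at minute 35 and finishes at minute 45.
After stock (finishes minute 45, plus 15-minute gap → minute 60), vegetable prep can start at minute 60 and finishes at minute 106.
Sauce reduction has to wait for vegetable prep (finishes minute 106); the braise (finishes minute 80, plus 10-minute gap → minute 90). The latest of these is minute 106, so sauce reduction runs minute 106 to 106 + 15 = minute 121.
Starch cooking needs all of sauce reduction (finishes minute 121, plus 5-minute gap → minute 126); vegetable prep (finishes minute 106); the braise (finishes minute 80). That puts its earliest start at minute 126; it finishes at 126 + 65 = minute 191.
Plating setup has to wait for starch cooking (finishes minute 191); stock (finishes minute 45, plus 10-minute gap → minute 55). The latest of these is minute 191, so plating setup runs minute 191 to 191 + 20 = minute 211.
The earliest everything can be done is minute 211, which is after the deadline of 188, so it is not possible.

No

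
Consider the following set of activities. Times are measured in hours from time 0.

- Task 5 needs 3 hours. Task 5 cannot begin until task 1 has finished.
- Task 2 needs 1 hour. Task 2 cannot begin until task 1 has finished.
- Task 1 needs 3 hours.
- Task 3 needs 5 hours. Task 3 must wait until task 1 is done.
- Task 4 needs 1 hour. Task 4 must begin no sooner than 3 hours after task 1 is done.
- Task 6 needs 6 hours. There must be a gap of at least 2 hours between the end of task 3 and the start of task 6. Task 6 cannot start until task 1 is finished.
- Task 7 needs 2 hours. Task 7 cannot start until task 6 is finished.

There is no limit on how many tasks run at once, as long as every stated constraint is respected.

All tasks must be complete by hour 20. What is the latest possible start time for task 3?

5

Task 7 has no dependents, so it just needs to finish by hour 20. Starting by 20 − 2 = hour 18 achieves that.
Task 6 feeds into task 7 (must start by hour 18); so task 6 must finish by hour 18 and therefore start by hour 12.
Task 3 feeds into task 6 (must start by hour 12, minus 2-hour gap → hour 10); so task 3 must finish by hour 10 and therefore start by hour 5.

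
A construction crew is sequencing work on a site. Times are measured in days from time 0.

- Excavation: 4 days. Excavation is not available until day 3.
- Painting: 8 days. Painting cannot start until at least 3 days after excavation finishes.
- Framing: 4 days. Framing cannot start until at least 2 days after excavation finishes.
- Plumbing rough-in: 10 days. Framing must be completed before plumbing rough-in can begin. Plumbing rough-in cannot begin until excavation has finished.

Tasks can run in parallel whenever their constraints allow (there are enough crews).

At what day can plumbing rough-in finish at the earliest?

23

Excavation waits on its own release at day 3, so it starts at day 3 and finishes at 3 + 4 = day 7.
Framing waits on excavation (finishes day 7, plus 2-day gap → day 9), so it starts at day 9 and finishes at 9 + 4 = day 13.
Plumbing rough-in cannot start until framing (finishes day 13); excavation (finishes day 7). The controlling bound is day 13, so plumbing rough-in finishes at 13 + 10 = day 23.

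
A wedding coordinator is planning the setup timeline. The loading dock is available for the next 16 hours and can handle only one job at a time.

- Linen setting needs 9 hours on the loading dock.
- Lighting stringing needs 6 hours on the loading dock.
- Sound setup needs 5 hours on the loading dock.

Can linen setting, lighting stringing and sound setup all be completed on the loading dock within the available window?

No

Running back to back, the jobs need 9 + 6 + 5 = 20 hours on the loading dock.
Since 20 > 16, they cannot all fit.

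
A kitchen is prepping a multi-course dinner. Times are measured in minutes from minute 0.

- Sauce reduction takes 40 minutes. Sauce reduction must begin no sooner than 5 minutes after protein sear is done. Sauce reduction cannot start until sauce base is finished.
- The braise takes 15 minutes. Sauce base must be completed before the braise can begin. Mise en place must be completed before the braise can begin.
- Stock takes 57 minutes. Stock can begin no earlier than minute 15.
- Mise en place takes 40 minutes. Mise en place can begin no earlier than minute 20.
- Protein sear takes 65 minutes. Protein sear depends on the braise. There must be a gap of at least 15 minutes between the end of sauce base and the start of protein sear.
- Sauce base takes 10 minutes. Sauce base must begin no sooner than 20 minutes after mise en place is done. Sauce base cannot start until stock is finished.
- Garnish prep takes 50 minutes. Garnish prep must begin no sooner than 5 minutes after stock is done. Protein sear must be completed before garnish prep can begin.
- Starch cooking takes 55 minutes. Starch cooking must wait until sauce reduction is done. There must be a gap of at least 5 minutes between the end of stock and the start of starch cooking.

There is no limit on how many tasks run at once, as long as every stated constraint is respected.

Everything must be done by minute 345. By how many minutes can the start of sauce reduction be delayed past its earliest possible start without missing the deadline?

75

Stock cannot begin until its own release at minute 15. It runs from minute 15 to 15 + 57 = minute 72.
Mise en place waits on its own release at minute 20, so it starts at minute 20 and finishes at 20 + 40 = minute 60.
Sauce base cannot start until mise en place (finishes minute 60, plus 20-minute gap → minute 80); stock (finishes minute 72). The controlling bound is minute 80, so sauce base finishes at 80 + 10 = minute 90.
The braise cannot start until sauce base (finishes minute 90); mise en place (finishes minute 60). The controlling bound is minute 90, so the braise finishes at 90 + 15 = minute 105.
For protein sear: the braise (finishes minute 105); sauce base (finishes minute 90, plus 15-minute gap → minute 105). Taking the maximum gives a start of minute 105, and it finishes at 105 + 65 = minute 170.
Sauce reduction has to wait for protein sear (finishes minute 170, plus 5-minute gap → minute 175); sauce base (finishes minute 90). The latest of these is minute 175, so sauce reduction runs minute 175 to 175 + 40 = minute 215.

Working backward from the deadline:
To finish by minute 345, starch cooking (duration 55) must start no later than minute 290.
Sauce reduction feeds into starch cooking (must start by minute 290); so sauce reduction must finish by minute 290 and therefore start by minute 250.
So sauce reduction can start as early as minute 175 and as late as minute 250, giving 250 − 175 = 75 minutes of slack.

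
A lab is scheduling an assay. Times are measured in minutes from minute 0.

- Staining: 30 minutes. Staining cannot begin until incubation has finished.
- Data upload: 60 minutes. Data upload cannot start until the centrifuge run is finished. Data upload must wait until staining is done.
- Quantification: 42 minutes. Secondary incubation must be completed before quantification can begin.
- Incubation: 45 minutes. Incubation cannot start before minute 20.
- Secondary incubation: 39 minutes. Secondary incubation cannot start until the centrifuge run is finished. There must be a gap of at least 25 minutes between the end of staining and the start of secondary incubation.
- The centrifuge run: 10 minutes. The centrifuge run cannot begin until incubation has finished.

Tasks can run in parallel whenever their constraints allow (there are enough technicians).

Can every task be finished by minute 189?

No

Incubation waits on its own release at minute 20, so it starts at minute 20 and finishes at 20 + 45 = minute 65.
After incubation (finishes minute 65), staining can start at minute 65 and finishes at minute 95.
The centrifuge run waits on incubation (finishes minute 65), so it starts at minute 65 and finishes at 65 + 10 = minute 75.
For data upload: the centrifuge run (finishes minute 75); staining (finishes minute 95). Taking the maximum gives a start of minute 95, and it finishes at 95 + 60 = minute 155.
Secondary incubation needs all of the centrifuge run (finishes minute 75); staining (finishes minute 95, plus 25-minute gap → minute 120). That puts its earliest start at minute 120; it finishes at 120 + 39 = minute 159.
Quantification waits on secondary incubation (finishes minute 159), so it starts at minute 159 and finishes at 159 + 42 = minute 201.
The earliest everything can be done is minute 201, which is after the deadline of 189, so it is not possible.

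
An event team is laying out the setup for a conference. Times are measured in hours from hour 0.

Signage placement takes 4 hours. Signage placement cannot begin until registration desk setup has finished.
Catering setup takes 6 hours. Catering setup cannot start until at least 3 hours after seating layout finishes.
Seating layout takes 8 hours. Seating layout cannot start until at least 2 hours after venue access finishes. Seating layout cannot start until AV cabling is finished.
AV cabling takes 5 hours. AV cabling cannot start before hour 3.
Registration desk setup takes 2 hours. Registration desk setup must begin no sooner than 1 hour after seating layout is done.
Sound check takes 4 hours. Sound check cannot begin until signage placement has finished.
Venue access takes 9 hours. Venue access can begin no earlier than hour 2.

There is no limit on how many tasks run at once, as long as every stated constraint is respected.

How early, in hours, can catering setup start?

AV cabling cannot begin until its own release at hour 3. It runs from hour 3 to 3 + 5 = hour 8.
Venue access cannot begin until its own release at hour 2. It runs from hour 2 to 2 + 9 = hour 11.
Seating layout needs all of venue access (finishes hour 11, plus 2-hour gap → hour 13); AV cabling (finishes hour 8). That puts its earliest start at hour 13; it finishes at 13 + 8 = hour 21.
Catering setup waits on seating layout (finishes hour 21, plus 3-hour gap → hour 24), so the earliest it can start is hour 24.

24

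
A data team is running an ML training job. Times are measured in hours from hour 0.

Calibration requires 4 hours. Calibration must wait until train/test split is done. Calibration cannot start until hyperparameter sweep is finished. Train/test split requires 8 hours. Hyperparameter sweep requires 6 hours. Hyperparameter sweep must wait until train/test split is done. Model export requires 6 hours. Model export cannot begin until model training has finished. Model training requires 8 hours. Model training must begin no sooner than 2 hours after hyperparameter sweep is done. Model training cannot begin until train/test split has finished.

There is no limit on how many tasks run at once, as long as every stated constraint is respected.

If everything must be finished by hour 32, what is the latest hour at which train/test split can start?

2

Model export has no dependents, so it just needs to finish by hour 32. Starting by 32 − 6 = hour 26 achieves that.
Model training has to be done before model export (must start by hour 26). That means finishing by hour 26, i.e. starting by 26 − 8 = hour 18.
To finish by hour 32, calibration (duration 4) must start no later than hour 28.
Hyperparameter sweep must finish in time for model training (must start by hour 18, minus 2-hour gap → hour 16); calibration (must start by hour 28). The tightest is hour 16, so hyperparameter sweep must start by 16 − 6 = hour 10.
Train/test split has several dependents: hyperparameter sweep (must start by hour 10); model training (must start by hour 18); calibration (must start by hour 28). The earliest of those limits is hour 10, so train/test split must start by 10 − 8 = hour 2.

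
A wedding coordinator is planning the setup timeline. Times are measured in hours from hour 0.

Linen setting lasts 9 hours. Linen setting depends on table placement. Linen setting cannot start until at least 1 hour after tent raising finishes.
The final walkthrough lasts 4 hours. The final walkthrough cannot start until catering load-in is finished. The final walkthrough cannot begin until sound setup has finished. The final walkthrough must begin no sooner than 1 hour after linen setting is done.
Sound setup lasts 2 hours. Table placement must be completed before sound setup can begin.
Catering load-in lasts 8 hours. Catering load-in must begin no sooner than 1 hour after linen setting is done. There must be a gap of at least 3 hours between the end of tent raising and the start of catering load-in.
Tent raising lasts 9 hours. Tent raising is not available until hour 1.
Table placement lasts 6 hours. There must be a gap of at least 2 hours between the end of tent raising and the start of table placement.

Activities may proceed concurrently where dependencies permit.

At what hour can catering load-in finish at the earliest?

Tent raising waits on its own release at hour 1, so it starts at hour 1 and finishes at 1 + 9 = hour 10.
Table placement cannot begin until tent raising (finishes hour 10, plus 2-hour gap → hour 12). It runs from hour 12 to 12 + 6 = hour 18.
Linen setting needs all of table placement (finishes hour 18); tent raising (finishes hour 10, plus 1-hour gap → hour 11). That puts its earliest start at hour 18; it finishes at 18 + 9 = hour 27.
Catering load-in needs all of linen setting (finishes hour 27, plus 1-hour gap → hour 28); tent raising (finishes hour 10, plus 3-hour gap → hour 13). That puts its earliest start at hour 28; it finishes at 28 + 8 = hour 36.

36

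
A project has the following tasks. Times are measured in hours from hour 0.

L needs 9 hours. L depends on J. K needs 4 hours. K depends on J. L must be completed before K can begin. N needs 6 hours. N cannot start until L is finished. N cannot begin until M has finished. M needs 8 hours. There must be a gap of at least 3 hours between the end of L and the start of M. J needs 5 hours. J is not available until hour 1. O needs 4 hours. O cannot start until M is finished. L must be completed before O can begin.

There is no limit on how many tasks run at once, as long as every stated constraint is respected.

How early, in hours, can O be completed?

J cannot begin until its own release at hour 1. It runs from hour 1 to 1 + 5 = hour 6.
L waits on J (finishes hour 6), so it starts at hour 6 and finishes at 6 + 9 = hour 15.
After L (finishes hour 15, plus 3-hour gap → hour 18), M can start at hour 18 and finishes at hour 26.
For O: M (finishes hour 26); L (finishes hour 15). Taking the maximum gives a start of hour 26, and it finishes at 26 + 4 = hour 30.

30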